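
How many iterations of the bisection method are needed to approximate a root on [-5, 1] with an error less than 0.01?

We need (b-a)/2^n ≤ 0.01
(1 - (-5))/2^n ≤ 0.01
6/2^n ≤ 0.01
2^n ≥ 600
n ≥ log₂(600) = 9.23
n ≥ 10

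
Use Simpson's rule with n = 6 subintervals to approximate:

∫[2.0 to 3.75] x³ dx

f(x) = x³
a = 2.0, b = 3.75, n = 6
h = (b - a)/n = 0.291667

Simpson's rule: (h/3)[f(x₀) + 4f(x₁) + 2f(x₂) + ... + f(xₙ)]

x_0 = 2.0000, f(x_0) = 8.000000, coefficient = 1
x_1 = 2.2917, f(x_1) = 12.035229, coefficient = 4
x_2 = 2.5833, f(x_2) = 17.240162, coefficient = 2
x_3 = 2.8750, f(x_3) = 23.763672, coefficient = 4
x_4 = 3.1667, f(x_4) = 31.754630, coefficient = 2
x_5 = 3.4583, f(x_5) = 41.361907, coefficient = 4
x_6 = 3.7500, f(x_6) = 52.734375, coefficient = 1

I ≈ (0.291667/3) × 467.367188 = 45.438477
Exact value: 45.438477
Error: 0.000000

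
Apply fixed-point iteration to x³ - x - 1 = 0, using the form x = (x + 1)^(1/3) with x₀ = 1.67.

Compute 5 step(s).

Equation: x³ - x - 1 = 0
Fixed-point form: x = (x + 1)^(1/3)
x₀ = 1.67

x_1 = g(1.670000) = 1.387300
x_2 = g(1.387300) = 1.336500
x_3 = g(1.336500) = 1.326952
x_4 = g(1.326952) = 1.325142
x_5 = g(1.325142) = 1.324799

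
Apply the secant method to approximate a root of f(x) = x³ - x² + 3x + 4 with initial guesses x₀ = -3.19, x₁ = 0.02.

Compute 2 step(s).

f(x) = x³ - x² + 3x + 4
x₀ = -3.19, x₁ = 0.02

Secant formula: x_{n+1} = x_n - f(x_n)(x_n - x_{n-1})/(f(x_n) - f(x_{n-1}))

Iteration 1:
  f(-3.190000) = -48.207859
  f(0.020000) = 4.059608
  x_2 = 0.020000 - 4.059608×(0.020000 - (-3.190000))/(4.059608 - (-48.207859))
       = -0.229320
Iteration 2:
  f(0.020000) = 4.059608
  f(-0.229320) = 3.247392
  x_3 = -0.229320 - 3.247392×(-0.229320 - 0.020000)/(3.247392 - 4.059608)
       = -1.226149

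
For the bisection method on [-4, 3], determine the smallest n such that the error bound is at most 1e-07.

We need (b-a)/2^n ≤ 1e-07
(3 - (-4))/2^n ≤ 1e-07
7/2^n ≤ 1e-07
2^n ≥ 70000000
n ≥ log₂(70000000) = 26.06
n ≥ 27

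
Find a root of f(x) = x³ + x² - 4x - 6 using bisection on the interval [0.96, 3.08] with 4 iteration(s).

f(x) = x³ + x² - 4x - 6
Initial interval: [0.96, 3.08]

Iteration 1:
  c_1 = (0.960000 + 3.080000)/2 = 2.020000
  f(c_1) = f(2.020000) = -1.757192
  f(a) × f(c) ≥ 0, new interval: [2.020000, 3.080000]
Iteration 2:
  c_2 = (2.020000 + 3.080000)/2 = 2.550000
  f(c_2) = f(2.550000) = 6.883875
  f(a) × f(c) < 0, new interval: [2.020000, 2.550000]
Iteration 3:
  c_3 = (2.020000 + 2.550000)/2 = 2.285000
  f(c_3) = f(2.285000) = 2.011724
  f(a) × f(c) < 0, new interval: [2.020000, 2.285000]
Iteration 4:
  c_4 = (2.020000 + 2.285000)/2 = 2.152500
  f(c_4) = f(2.152500) = -0.003660
  f(a) × f(c) ≥ 0, new interval: [2.152500, 2.285000]

After 4 iteration(s), the approximation is c_4 = 2.152500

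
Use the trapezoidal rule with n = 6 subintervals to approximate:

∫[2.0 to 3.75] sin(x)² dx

f(x) = sin(x)²
a = 2.0, b = 3.75, n = 6
h = (b - a)/n = 0.291667

Trapezoidal rule: (h/2)[f(x₀) + 2f(x₁) + 2f(x₂) + ... + f(xₙ)]

x_0 = 2.0000, f(x_0) = 0.826822, coefficient = 1
x_1 = 2.2917, f(x_1) = 0.564349, coefficient = 2
x_2 = 2.5833, f(x_2) = 0.280593, coefficient = 2
x_3 = 2.8750, f(x_3) = 0.069404, coefficient = 2
x_4 = 3.1667, f(x_4) = 0.000629, coefficient = 2
x_5 = 3.4583, f(x_5) = 0.097014, coefficient = 2
x_6 = 3.7500, f(x_6) = 0.326682, coefficient = 1

I ≈ (0.291667/2) × 3.177482 = 0.463383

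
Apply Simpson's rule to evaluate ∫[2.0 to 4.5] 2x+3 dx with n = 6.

f(x) = 2x+3
a = 2.0, b = 4.5, n = 6
h = (b - a)/n = 0.416667

Simpson's rule: (h/3)[f(x₀) + 4f(x₁) + 2f(x₂) + ... + f(xₙ)]

x_0 = 2.0000, f(x_0) = 7.000000, coefficient = 1
x_1 = 2.4167, f(x_1) = 7.833333, coefficient = 4
x_2 = 2.8333, f(x_2) = 8.666667, coefficient = 2
x_3 = 3.2500, f(x_3) = 9.500000, coefficient = 4
x_4 = 3.6667, f(x_4) = 10.333333, coefficient = 2
x_5 = 4.0833, f(x_5) = 11.166667, coefficient = 4
x_6 = 4.5000, f(x_6) = 12.000000, coefficient = 1

I ≈ (0.416667/3) × 171.000000 = 23.750000
Exact value: 23.750000
Error: 0.000000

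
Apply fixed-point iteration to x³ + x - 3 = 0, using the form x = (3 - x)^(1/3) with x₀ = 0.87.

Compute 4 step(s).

Equation: x³ + x - 3 = 0
Fixed-point form: x = (3 - x)^(1/3)
x₀ = 0.87

x_1 = g(0.870000) = 1.286648
x_2 = g(1.286648) = 1.196600
x_3 = g(1.196600) = 1.217206
x_4 = g(1.217206) = 1.212552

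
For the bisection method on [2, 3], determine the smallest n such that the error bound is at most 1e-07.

We need (b-a)/2^n ≤ 1e-07
(3 - 2)/2^n ≤ 1e-07
1/2^n ≤ 1e-07
2^n ≥ 10000000
n ≥ log₂(10000000) = 23.25
n ≥ 24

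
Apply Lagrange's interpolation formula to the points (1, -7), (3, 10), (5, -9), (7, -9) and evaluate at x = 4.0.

Lagrange interpolation formula:
P(x) = Σ yᵢ × Lᵢ(x)
where Lᵢ(x) = Π_{j≠i} (x - xⱼ)/(xᵢ - xⱼ)

L_0(4.0) = (4.0 - 3)/(1 - 3) × (4.0 - 5)/(1 - 5) × (4.0 - 7)/(1 - 7) = -0.062500
L_1(4.0) = (4.0 - 1)/(3 - 1) × (4.0 - 5)/(3 - 5) × (4.0 - 7)/(3 - 7) = 0.562500
L_2(4.0) = (4.0 - 1)/(5 - 1) × (4.0 - 3)/(5 - 3) × (4.0 - 7)/(5 - 7) = 0.562500
L_3(4.0) = (4.0 - 1)/(7 - 1) × (4.0 - 3)/(7 - 3) × (4.0 - 5)/(7 - 5) = -0.062500

P(4.0) = (-7)×L_0(4.0) + 10×L_1(4.0) + (-9)×L_2(4.0) + (-9)×L_3(4.0)
P(4.0) = 1.562500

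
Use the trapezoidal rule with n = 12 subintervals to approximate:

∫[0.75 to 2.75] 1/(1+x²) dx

f(x) = 1/(1+x²)
a = 0.75, b = 2.75, n = 12
h = (b - a)/n = 0.166667

Trapezoidal rule: (h/2)[f(x₀) + 2f(x₁) + 2f(x₂) + ... + f(xₙ)]

x_0 = 0.7500, f(x_0) = 0.640000, coefficient = 1
x_1 = 0.9167, f(x_1) = 0.543396, coefficient = 2
x_2 = 1.0833, f(x_2) = 0.460064, coefficient = 2
x_3 = 1.2500, f(x_3) = 0.390244, coefficient = 2
x_4 = 1.4167, f(x_4) = 0.332564, coefficient = 2
x_5 = 1.5833, f(x_5) = 0.285149, coefficient = 2
x_6 = 1.7500, f(x_6) = 0.246154, coefficient = 2
x_7 = 1.9167, f(x_7) = 0.213967, coefficient = 2
x_8 = 2.0833, f(x_8) = 0.187256, coefficient = 2
x_9 = 2.2500, f(x_9) = 0.164948, coefficient = 2
x_10 = 2.4167, f(x_10) = 0.146193, coefficient = 2
x_11 = 2.5833, f(x_11) = 0.130317, coefficient = 2
x_12 = 2.7500, f(x_12) = 0.116788, coefficient = 1

I ≈ (0.166667/2) × 6.957291 = 0.579774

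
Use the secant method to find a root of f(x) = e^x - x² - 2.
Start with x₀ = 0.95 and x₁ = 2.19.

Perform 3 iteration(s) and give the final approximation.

f(x) = e^x - x² - 2
x₀ = 0.95, x₁ = 2.19

Secant formula: x_{n+1} = x_n - f(x_n)(x_n - x_{n-1})/(f(x_n) - f(x_{n-1}))

Iteration 1:
  f(0.950000) = -0.316790
  f(2.190000) = 2.139113
  x_2 = 2.190000 - 2.139113×(2.190000 - 0.950000)/(2.139113 - (-0.316790))
       = 1.109949
Iteration 2:
  f(2.190000) = 2.139113
  f(1.109949) = -0.197783
  x_3 = 1.109949 - (-0.197783)×(1.109949 - 2.190000)/(-0.197783 - 2.139113)
       = 1.201359
Iteration 3:
  f(1.109949) = -0.197783
  f(1.201359) = -0.118631
  x_4 = 1.201359 - (-0.118631)×(1.201359 - 1.109949)/(-0.118631 - (-0.197783))
       = 1.338363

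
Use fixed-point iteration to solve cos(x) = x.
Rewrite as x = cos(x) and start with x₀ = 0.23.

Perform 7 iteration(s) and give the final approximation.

Equation: cos(x) = x
Fixed-point form: x = cos(x)
x₀ = 0.23

x_1 = g(0.230000) = 0.973666
x_2 = g(0.973666) = 0.562271
x_3 = g(0.562271) = 0.846046
x_4 = g(0.846046) = 0.662948
x_5 = g(0.662948) = 0.788181
x_6 = g(0.788181) = 0.705136
x_7 = g(0.705136) = 0.761523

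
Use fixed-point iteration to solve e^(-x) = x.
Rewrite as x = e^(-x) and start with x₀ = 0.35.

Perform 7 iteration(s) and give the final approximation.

Equation: e^(-x) = x
Fixed-point form: x = e^(-x)
x₀ = 0.35

x_1 = g(0.350000) = 0.704688
x_2 = g(0.704688) = 0.494263
x_3 = g(0.494263) = 0.610020
x_4 = g(0.610020) = 0.543340
x_5 = g(0.543340) = 0.580805
x_6 = g(0.580805) = 0.559448
x_7 = g(0.559448) = 0.571525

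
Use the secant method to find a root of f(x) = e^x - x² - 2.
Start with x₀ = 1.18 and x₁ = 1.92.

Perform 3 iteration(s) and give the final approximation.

f(x) = e^x - x² - 2
x₀ = 1.18, x₁ = 1.92

Secant formula: x_{n+1} = x_n - f(x_n)(x_n - x_{n-1})/(f(x_n) - f(x_{n-1}))

Iteration 1:
  f(1.180000) = -0.138026
  f(1.920000) = 1.134558
  x_2 = 1.920000 - 1.134558×(1.920000 - 1.180000)/(1.134558 - (-0.138026))
       = 1.260261
Iteration 2:
  f(1.920000) = 1.134558
  f(1.260261) = -0.061916
  x_3 = 1.260261 - (-0.061916)×(1.260261 - 1.920000)/(-0.061916 - 1.134558)
       = 1.294402
Iteration 3:
  f(1.260261) = -0.061916
  f(1.294402) = -0.026663
  x_4 = 1.294402 - (-0.026663)×(1.294402 - 1.260261)/(-0.026663 - (-0.061916))
       = 1.320224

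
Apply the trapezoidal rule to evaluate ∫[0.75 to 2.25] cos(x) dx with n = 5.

f(x) = cos(x)
a = 0.75, b = 2.25, n = 5
h = (b - a)/n = 0.300000

Trapezoidal rule: (h/2)[f(x₀) + 2f(x₁) + 2f(x₂) + ... + f(xₙ)]

x_0 = 0.7500, f(x_0) = 0.731689, coefficient = 1
x_1 = 1.0500, f(x_1) = 0.497571, coefficient = 2
x_2 = 1.3500, f(x_2) = 0.219007, coefficient = 2
x_3 = 1.6500, f(x_3) = -0.079121, coefficient = 2
x_4 = 1.9500, f(x_4) = -0.370181, coefficient = 2
x_5 = 2.2500, f(x_5) = -0.628174, coefficient = 1

I ≈ (0.300000/2) × 0.638067 = 0.095710
Exact value: 0.096434
Error: 0.000724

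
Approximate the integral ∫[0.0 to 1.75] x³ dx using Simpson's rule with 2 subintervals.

f(x) = x³
a = 0.0, b = 1.75, n = 2
h = (b - a)/n = 0.875000

Simpson's rule: (h/3)[f(x₀) + 4f(x₁) + 2f(x₂) + ... + f(xₙ)]

x_0 = 0.0000, f(x_0) = 0.000000, coefficient = 1
x_1 = 0.8750, f(x_1) = 0.669922, coefficient = 4
x_2 = 1.7500, f(x_2) = 5.359375, coefficient = 1

I ≈ (0.875000/3) × 8.039062 = 2.344727
Exact value: 2.344727
Error: 0.000000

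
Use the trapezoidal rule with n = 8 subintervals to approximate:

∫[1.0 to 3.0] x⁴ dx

f(x) = x⁴
a = 1.0, b = 3.0, n = 8
h = (b - a)/n = 0.250000

Trapezoidal rule: (h/2)[f(x₀) + 2f(x₁) + 2f(x₂) + ... + f(xₙ)]

x_0 = 1.0000, f(x_0) = 1.000000, coefficient = 1
x_1 = 1.2500, f(x_1) = 2.441406, coefficient = 2
x_2 = 1.5000, f(x_2) = 5.062500, coefficient = 2
x_3 = 1.7500, f(x_3) = 9.378906, coefficient = 2
x_4 = 2.0000, f(x_4) = 16.000000, coefficient = 2
x_5 = 2.2500, f(x_5) = 25.628906, coefficient = 2
x_6 = 2.5000, f(x_6) = 39.062500, coefficient = 2
x_7 = 2.7500, f(x_7) = 57.191406, coefficient = 2
x_8 = 3.0000, f(x_8) = 81.000000, coefficient = 1

I ≈ (0.250000/2) × 391.531250 = 48.941406
Exact value: 48.400000
Error: 0.541406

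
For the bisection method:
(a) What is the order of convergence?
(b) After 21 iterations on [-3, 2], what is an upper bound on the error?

(a) Bisection has linear (order 1) convergence; the error is halved each step.

(b) Error bound = (b-a)/2^n = (2 - (-3))/2^{21}
    = 5/2^{21}

(a) 1 (linear); (b) error ≤ 2.38e-06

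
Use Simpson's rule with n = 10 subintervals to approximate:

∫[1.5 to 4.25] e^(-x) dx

f(x) = e^(-x)
a = 1.5, b = 4.25, n = 10
h = (b - a)/n = 0.275000

Simpson's rule: (h/3)[f(x₀) + 4f(x₁) + 2f(x₂) + ... + f(xₙ)]

x_0 = 1.5000, f(x_0) = 0.223130, coefficient = 1
x_1 = 1.7750, f(x_1) = 0.169483, coefficient = 4
x_2 = 2.0500, f(x_2) = 0.128735, coefficient = 2
x_3 = 2.3250, f(x_3) = 0.097783, coefficient = 4
x_4 = 2.6000, f(x_4) = 0.074274, coefficient = 2
x_5 = 2.8750, f(x_5) = 0.056416, coefficient = 4
x_6 = 3.1500, f(x_6) = 0.042852, coefficient = 2
x_7 = 3.4250, f(x_7) = 0.032549, coefficient = 4
x_8 = 3.7000, f(x_8) = 0.024724, coefficient = 2
x_9 = 3.9750, f(x_9) = 0.018779, coefficient = 4
x_10 = 4.2500, f(x_10) = 0.014264, coefficient = 1

I ≈ (0.275000/3) × 2.278609 = 0.208873
Exact value: 0.208866
Error: 0.000007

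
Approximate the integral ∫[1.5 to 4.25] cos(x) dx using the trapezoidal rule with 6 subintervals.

f(x) = cos(x)
a = 1.5, b = 4.25, n = 6
h = (b - a)/n = 0.458333

Trapezoidal rule: (h/2)[f(x₀) + 2f(x₁) + 2f(x₂) + ... + f(xₙ)]

x_0 = 1.5000, f(x_0) = 0.070737, coefficient = 1
x_1 = 1.9583, f(x_1) = -0.377909, coefficient = 2
x_2 = 2.4167, f(x_2) = -0.748549, coefficient = 2
x_3 = 2.8750, f(x_3) = -0.964674, coefficient = 2
x_4 = 3.3333, f(x_4) = -0.981674, coefficient = 2
x_5 = 3.7917, f(x_5) = -0.796039, coefficient = 2
x_6 = 4.2500, f(x_6) = -0.446087, coefficient = 1

I ≈ (0.458333/2) × -8.113040 = -1.859238
Exact value: -1.892484
Error: 0.033246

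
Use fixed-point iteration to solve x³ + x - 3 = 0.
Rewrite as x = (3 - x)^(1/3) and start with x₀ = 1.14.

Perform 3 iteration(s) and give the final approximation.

Equation: x³ + x - 3 = 0
Fixed-point form: x = (3 - x)^(1/3)
x₀ = 1.14

x_1 = g(1.140000) = 1.229809
x_2 = g(1.229809) = 1.209688
x_3 = g(1.209688) = 1.214254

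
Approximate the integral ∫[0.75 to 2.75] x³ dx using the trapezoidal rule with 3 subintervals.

f(x) = x³
a = 0.75, b = 2.75, n = 3
h = (b - a)/n = 0.666667

Trapezoidal rule: (h/2)[f(x₀) + 2f(x₁) + 2f(x₂) + ... + f(xₙ)]

x_0 = 0.7500, f(x_0) = 0.421875, coefficient = 1
x_1 = 1.4167, f(x_1) = 2.843171, coefficient = 2
x_2 = 2.0833, f(x_2) = 9.042245, coefficient = 2
x_3 = 2.7500, f(x_3) = 20.796875, coefficient = 1

I ≈ (0.666667/2) × 44.989583 = 14.996528
Exact value: 14.218750
Error: 0.777778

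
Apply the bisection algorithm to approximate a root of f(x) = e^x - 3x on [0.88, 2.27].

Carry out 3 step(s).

f(x) = e^x - 3x
Initial interval: [0.88, 2.27]

Iteration 1:
  c_1 = (0.880000 + 2.270000)/2 = 1.575000
  f(c_1) = f(1.575000) = 0.105742
  f(a) × f(c) < 0, new interval: [0.880000, 1.575000]
Iteration 2:
  c_2 = (0.880000 + 1.575000)/2 = 1.227500
  f(c_2) = f(1.227500) = -0.269813
  f(a) × f(c) ≥ 0, new interval: [1.227500, 1.575000]
Iteration 3:
  c_3 = (1.227500 + 1.575000)/2 = 1.401250
  f(c_3) = f(1.401250) = -0.143478
  f(a) × f(c) ≥ 0, new interval: [1.401250, 1.575000]

After 3 iteration(s), the approximation is c_3 = 1.401250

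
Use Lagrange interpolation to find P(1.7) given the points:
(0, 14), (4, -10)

Lagrange interpolation formula:
P(x) = Σ yᵢ × Lᵢ(x)
where Lᵢ(x) = Π_{j≠i} (x - xⱼ)/(xᵢ - xⱼ)

L_0(1.7) = (1.7 - 4)/(0 - 4) = 0.575000
L_1(1.7) = (1.7 - 0)/(4 - 0) = 0.425000

P(1.7) = 14×L_0(1.7) + (-10)×L_1(1.7)
P(1.7) = 3.800000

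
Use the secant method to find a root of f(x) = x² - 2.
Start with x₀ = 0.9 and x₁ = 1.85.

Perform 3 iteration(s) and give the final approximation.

f(x) = x² - 2
x₀ = 0.9, x₁ = 1.85

Secant formula: x_{n+1} = x_n - f(x_n)(x_n - x_{n-1})/(f(x_n) - f(x_{n-1}))

Iteration 1:
  f(0.900000) = -1.190000
  f(1.850000) = 1.422500
  x_2 = 1.850000 - 1.422500×(1.850000 - 0.900000)/(1.422500 - (-1.190000))
       = 1.332727
Iteration 2:
  f(1.850000) = 1.422500
  f(1.332727) = -0.223838
  x_3 = 1.332727 - (-0.223838)×(1.332727 - 1.850000)/(-0.223838 - 1.422500)
       = 1.403056
Iteration 3:
  f(1.332727) = -0.223838
  f(1.403056) = -0.031433
  x_4 = 1.403056 - (-0.031433)×(1.403056 - 1.332727)/(-0.031433 - (-0.223838))
       = 1.414546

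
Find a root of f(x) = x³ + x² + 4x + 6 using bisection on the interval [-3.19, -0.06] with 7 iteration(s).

f(x) = x³ + x² + 4x + 6
Initial interval: [-3.19, -0.06]

Iteration 1:
  c_1 = (-3.190000 + (-0.060000))/2 = -1.625000
  f(c_1) = f(-1.625000) = -2.150391
  f(a) × f(c) ≥ 0, new interval: [-1.625000, -0.060000]
Iteration 2:
  c_2 = (-1.625000 + (-0.060000))/2 = -0.842500
  f(c_2) = f(-0.842500) = 2.741794
  f(a) × f(c) < 0, new interval: [-1.625000, -0.842500]
Iteration 3:
  c_3 = (-1.625000 + (-0.842500))/2 = -1.233750
  f(c_3) = f(-1.233750) = 0.709200
  f(a) × f(c) < 0, new interval: [-1.625000, -1.233750]
Iteration 4:
  c_4 = (-1.625000 + (-1.233750))/2 = -1.429375
  f(c_4) = f(-1.429375) = -0.594762
  f(a) × f(c) ≥ 0, new interval: [-1.429375, -1.233750]
Iteration 5:
  c_5 = (-1.429375 + (-1.233750))/2 = -1.331562
  f(c_5) = f(-1.331562) = 0.085870
  f(a) × f(c) < 0, new interval: [-1.429375, -1.331562]
Iteration 6:
  c_6 = (-1.429375 + (-1.331562))/2 = -1.380469
  f(c_6) = f(-1.380469) = -0.246932
  f(a) × f(c) ≥ 0, new interval: [-1.380469, -1.331562]
Iteration 7:
  c_7 = (-1.380469 + (-1.331562))/2 = -1.356016
  f(c_7) = f(-1.356016) = -0.078696
  f(a) × f(c) ≥ 0, new interval: [-1.356016, -1.331562]

After 7 iteration(s), the approximation is c_7 = -1.356016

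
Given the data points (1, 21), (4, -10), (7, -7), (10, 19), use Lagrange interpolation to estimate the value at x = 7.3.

Lagrange interpolation formula:
P(x) = Σ yᵢ × Lᵢ(x)
where Lᵢ(x) = Π_{j≠i} (x - xⱼ)/(xᵢ - xⱼ)

L_0(7.3) = (7.3 - 4)/(1 - 4) × (7.3 - 7)/(1 - 7) × (7.3 - 10)/(1 - 10) = 0.016500
L_1(7.3) = (7.3 - 1)/(4 - 1) × (7.3 - 7)/(4 - 7) × (7.3 - 10)/(4 - 10) = -0.094500
L_2(7.3) = (7.3 - 1)/(7 - 1) × (7.3 - 4)/(7 - 4) × (7.3 - 10)/(7 - 10) = 1.039500
L_3(7.3) = (7.3 - 1)/(10 - 1) × (7.3 - 4)/(10 - 4) × (7.3 - 7)/(10 - 7) = 0.038500

P(7.3) = 21×L_0(7.3) + (-10)×L_1(7.3) + (-7)×L_2(7.3) + 19×L_3(7.3)
P(7.3) = -5.253500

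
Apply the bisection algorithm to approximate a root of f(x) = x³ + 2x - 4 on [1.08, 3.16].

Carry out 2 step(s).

f(x) = x³ + 2x - 4
Initial interval: [1.08, 3.16]

Iteration 1:
  c_1 = (1.080000 + 3.160000)/2 = 2.120000
  f(c_1) = f(2.120000) = 9.768128
  f(a) × f(c) < 0, new interval: [1.080000, 2.120000]
Iteration 2:
  c_2 = (1.080000 + 2.120000)/2 = 1.600000
  f(c_2) = f(1.600000) = 3.296000
  f(a) × f(c) < 0, new interval: [1.080000, 1.600000]

After 2 iteration(s), the approximation is c_2 = 1.600000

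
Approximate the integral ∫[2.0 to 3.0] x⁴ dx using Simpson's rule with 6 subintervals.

f(x) = x⁴
a = 2.0, b = 3.0, n = 6
h = (b - a)/n = 0.166667

Simpson's rule: (h/3)[f(x₀) + 4f(x₁) + 2f(x₂) + ... + f(xₙ)]

x_0 = 2.0000, f(x_0) = 16.000000, coefficient = 1
x_1 = 2.1667, f(x_1) = 22.037809, coefficient = 4
x_2 = 2.3333, f(x_2) = 29.641975, coefficient = 2
x_3 = 2.5000, f(x_3) = 39.062500, coefficient = 4
x_4 = 2.6667, f(x_4) = 50.567901, coefficient = 2
x_5 = 2.8333, f(x_5) = 64.445216, coefficient = 4
x_6 = 3.0000, f(x_6) = 81.000000, coefficient = 1

I ≈ (0.166667/3) × 759.601852 = 42.200103
Exact value: 42.200000
Error: 0.000103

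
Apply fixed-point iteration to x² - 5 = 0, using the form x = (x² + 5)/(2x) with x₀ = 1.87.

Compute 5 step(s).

Equation: x² - 5 = 0
Fixed-point form: x = (x² + 5)/(2x)
x₀ = 1.87

x_1 = g(1.870000) = 2.271898
x_2 = g(2.271898) = 2.236351
x_3 = g(2.236351) = 2.236068
x_4 = g(2.236068) = 2.236068
x_5 = g(2.236068) = 2.236068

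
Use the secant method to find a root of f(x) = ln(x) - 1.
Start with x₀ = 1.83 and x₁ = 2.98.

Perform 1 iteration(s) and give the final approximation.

f(x) = ln(x) - 1
x₀ = 1.83, x₁ = 2.98

Secant formula: x_{n+1} = x_n - f(x_n)(x_n - x_{n-1})/(f(x_n) - f(x_{n-1}))

Iteration 1:
  f(1.830000) = -0.395684
  f(2.980000) = 0.091923
  x_2 = 2.980000 - 0.091923×(2.980000 - 1.830000)/(0.091923 - (-0.395684))
       = 2.763203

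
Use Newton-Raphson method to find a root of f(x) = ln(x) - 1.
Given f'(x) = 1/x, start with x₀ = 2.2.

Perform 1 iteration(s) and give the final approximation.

f(x) = ln(x) - 1
f'(x) = 1/x
x₀ = 2.2

Newton-Raphson formula: x_{n+1} = x_n - f(x_n)/f'(x_n)

Iteration 1:
  f(2.200000) = -0.211543
  f'(2.200000) = 0.454545
  x_1 = 2.200000 - (-0.211543)/0.454545 = 2.665394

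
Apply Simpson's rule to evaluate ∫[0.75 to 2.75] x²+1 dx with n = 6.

f(x) = x²+1
a = 0.75, b = 2.75, n = 6
h = (b - a)/n = 0.333333

Simpson's rule: (h/3)[f(x₀) + 4f(x₁) + 2f(x₂) + ... + f(xₙ)]

x_0 = 0.7500, f(x_0) = 1.562500, coefficient = 1
x_1 = 1.0833, f(x_1) = 2.173611, coefficient = 4
x_2 = 1.4167, f(x_2) = 3.006944, coefficient = 2
x_3 = 1.7500, f(x_3) = 4.062500, coefficient = 4
x_4 = 2.0833, f(x_4) = 5.340278, coefficient = 2
x_5 = 2.4167, f(x_5) = 6.840278, coefficient = 4
x_6 = 2.7500, f(x_6) = 8.562500, coefficient = 1

I ≈ (0.333333/3) × 79.125000 = 8.791667
Exact value: 8.791667
Error: 0.000000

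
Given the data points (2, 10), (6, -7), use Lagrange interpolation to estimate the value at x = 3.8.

Lagrange interpolation formula:
P(x) = Σ yᵢ × Lᵢ(x)
where Lᵢ(x) = Π_{j≠i} (x - xⱼ)/(xᵢ - xⱼ)

L_0(3.8) = (3.8 - 6)/(2 - 6) = 0.550000
L_1(3.8) = (3.8 - 2)/(6 - 2) = 0.450000

P(3.8) = 10×L_0(3.8) + (-7)×L_1(3.8)
P(3.8) = 2.350000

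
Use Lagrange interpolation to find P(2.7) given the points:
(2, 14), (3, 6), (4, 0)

Lagrange interpolation formula:
P(x) = Σ yᵢ × Lᵢ(x)
where Lᵢ(x) = Π_{j≠i} (x - xⱼ)/(xᵢ - xⱼ)

L_0(2.7) = (2.7 - 3)/(2 - 3) × (2.7 - 4)/(2 - 4) = 0.195000
L_1(2.7) = (2.7 - 2)/(3 - 2) × (2.7 - 4)/(3 - 4) = 0.910000
L_2(2.7) = (2.7 - 2)/(4 - 2) × (2.7 - 3)/(4 - 3) = -0.105000

P(2.7) = 14×L_0(2.7) + 6×L_1(2.7) + 0×L_2(2.7)
P(2.7) = 8.190000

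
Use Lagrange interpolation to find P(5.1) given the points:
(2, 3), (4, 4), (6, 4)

Lagrange interpolation formula:
P(x) = Σ yᵢ × Lᵢ(x)
where Lᵢ(x) = Π_{j≠i} (x - xⱼ)/(xᵢ - xⱼ)

L_0(5.1) = (5.1 - 4)/(2 - 4) × (5.1 - 6)/(2 - 6) = -0.123750
L_1(5.1) = (5.1 - 2)/(4 - 2) × (5.1 - 6)/(4 - 6) = 0.697500
L_2(5.1) = (5.1 - 2)/(6 - 2) × (5.1 - 4)/(6 - 4) = 0.426250

P(5.1) = 3×L_0(5.1) + 4×L_1(5.1) + 4×L_2(5.1)
P(5.1) = 4.123750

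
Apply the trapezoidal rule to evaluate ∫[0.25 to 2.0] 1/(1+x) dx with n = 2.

f(x) = 1/(1+x)
a = 0.25, b = 2.0, n = 2
h = (b - a)/n = 0.875000

Trapezoidal rule: (h/2)[f(x₀) + 2f(x₁) + 2f(x₂) + ... + f(xₙ)]

x_0 = 0.2500, f(x_0) = 0.800000, coefficient = 1
x_1 = 1.1250, f(x_1) = 0.470588, coefficient = 2
x_2 = 2.0000, f(x_2) = 0.333333, coefficient = 1

I ≈ (0.875000/2) × 2.074510 = 0.907598
Exact value: 0.875469
Error: 0.032129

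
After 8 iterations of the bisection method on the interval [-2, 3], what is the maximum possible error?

Bisection error bound: |error| ≤ (b-a)/2^n
|error| ≤ (3 - (-2))/2^8 = 5/2^8
|error| ≤ 0.0195312500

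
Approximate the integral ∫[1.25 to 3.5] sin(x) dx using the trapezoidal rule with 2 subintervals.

f(x) = sin(x)
a = 1.25, b = 3.5, n = 2
h = (b - a)/n = 1.125000

Trapezoidal rule: (h/2)[f(x₀) + 2f(x₁) + 2f(x₂) + ... + f(xₙ)]

x_0 = 1.2500, f(x_0) = 0.948985, coefficient = 1
x_1 = 2.3750, f(x_1) = 0.693685, coefficient = 2
x_2 = 3.5000, f(x_2) = -0.350783, coefficient = 1

I ≈ (1.125000/2) × 1.985571 = 1.116884
Exact value: 1.251779
Error: 0.134895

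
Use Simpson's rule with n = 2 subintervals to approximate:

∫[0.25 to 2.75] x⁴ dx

f(x) = x⁴
a = 0.25, b = 2.75, n = 2
h = (b - a)/n = 1.250000

Simpson's rule: (h/3)[f(x₀) + 4f(x₁) + 2f(x₂) + ... + f(xₙ)]

x_0 = 0.2500, f(x_0) = 0.003906, coefficient = 1
x_1 = 1.5000, f(x_1) = 5.062500, coefficient = 4
x_2 = 2.7500, f(x_2) = 57.191406, coefficient = 1

I ≈ (1.250000/3) × 77.445312 = 32.268880
Exact value: 31.455078
Error: 0.813802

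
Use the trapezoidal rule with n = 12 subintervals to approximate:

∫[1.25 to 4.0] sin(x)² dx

f(x) = sin(x)²
a = 1.25, b = 4.0, n = 12
h = (b - a)/n = 0.229167

Trapezoidal rule: (h/2)[f(x₀) + 2f(x₁) + 2f(x₂) + ... + f(xₙ)]

x_0 = 1.2500, f(x_0) = 0.900572, coefficient = 1
x_1 = 1.4792, f(x_1) = 0.991627, coefficient = 2
x_2 = 1.7083, f(x_2) = 0.981203, coefficient = 2
x_3 = 1.9375, f(x_3) = 0.871449, coefficient = 2
x_4 = 2.1667, f(x_4) = 0.685022, coefficient = 2
x_5 = 2.3958, f(x_5) = 0.460403, coefficient = 2
x_6 = 2.6250, f(x_6) = 0.243957, coefficient = 2
x_7 = 2.8542, f(x_7) = 0.080364, coefficient = 2
x_8 = 3.0833, f(x_8) = 0.003390, coefficient = 2
x_9 = 3.3125, f(x_9) = 0.028926, coefficient = 2
x_10 = 3.5417, f(x_10) = 0.151700, coefficient = 2
x_11 = 3.7708, f(x_11) = 0.346369, coefficient = 2
x_12 = 4.0000, f(x_12) = 0.572750, coefficient = 1

I ≈ (0.229167/2) × 11.162140 = 1.278995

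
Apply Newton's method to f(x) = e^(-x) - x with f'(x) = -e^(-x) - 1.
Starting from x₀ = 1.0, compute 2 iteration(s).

f(x) = e^(-x) - x
f'(x) = -e^(-x) - 1
x₀ = 1.0

Newton-Raphson formula: x_{n+1} = x_n - f(x_n)/f'(x_n)

Iteration 1:
  f(1.000000) = -0.632121
  f'(1.000000) = -1.367879
  x_1 = 1.000000 - (-0.632121)/(-1.367879) = 0.537883
Iteration 2:
  f(0.537883) = 0.046100
  f'(0.537883) = -1.583983
  x_2 = 0.537883 - 0.046100/(-1.583983) = 0.566987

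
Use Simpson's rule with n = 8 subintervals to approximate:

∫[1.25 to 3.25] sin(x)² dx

f(x) = sin(x)²
a = 1.25, b = 3.25, n = 8
h = (b - a)/n = 0.250000

Simpson's rule: (h/3)[f(x₀) + 4f(x₁) + 2f(x₂) + ... + f(xₙ)]

x_0 = 1.2500, f(x_0) = 0.900572, coefficient = 1
x_1 = 1.5000, f(x_1) = 0.994996, coefficient = 4
x_2 = 1.7500, f(x_2) = 0.968228, coefficient = 2
x_3 = 2.0000, f(x_3) = 0.826822, coefficient = 4
x_4 = 2.2500, f(x_4) = 0.605398, coefficient = 2
x_5 = 2.5000, f(x_5) = 0.358169, coefficient = 4
x_6 = 2.7500, f(x_6) = 0.145665, coefficient = 2
x_7 = 3.0000, f(x_7) = 0.019915, coefficient = 4
x_8 = 3.2500, f(x_8) = 0.011706, coefficient = 1

I ≈ (0.250000/3) × 13.150468 = 1.095872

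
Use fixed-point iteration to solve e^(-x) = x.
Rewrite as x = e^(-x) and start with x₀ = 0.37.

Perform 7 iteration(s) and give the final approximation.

Equation: e^(-x) = x
Fixed-point form: x = e^(-x)
x₀ = 0.37

x_1 = g(0.370000) = 0.690734
x_2 = g(0.690734) = 0.501208
x_3 = g(0.501208) = 0.605798
x_4 = g(0.605798) = 0.545639
x_5 = g(0.545639) = 0.579472
x_6 = g(0.579472) = 0.560194
x_7 = g(0.560194) = 0.571098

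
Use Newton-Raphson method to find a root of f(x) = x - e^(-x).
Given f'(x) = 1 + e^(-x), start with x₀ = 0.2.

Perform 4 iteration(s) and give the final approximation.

f(x) = x - e^(-x)
f'(x) = 1 + e^(-x)
x₀ = 0.2

Newton-Raphson formula: x_{n+1} = x_n - f(x_n)/f'(x_n)

Iteration 1:
  f(0.200000) = -0.618731
  f'(0.200000) = 1.818731
  x_1 = 0.200000 - (-0.618731)/1.818731 = 0.540199
Iteration 2:
  f(0.540199) = -0.042433
  f'(0.540199) = 1.582632
  x_2 = 0.540199 - (-0.042433)/1.582632 = 0.567011
Iteration 3:
  f(0.567011) = -0.000208
  f'(0.567011) = 1.567218
  x_3 = 0.567011 - (-0.000208)/1.567218 = 0.567143
Iteration 4:
  f(0.567143) = 0.000000
  f'(0.567143) = 1.567143
  x_4 = 0.567143 - 0.000000/1.567143 = 0.567143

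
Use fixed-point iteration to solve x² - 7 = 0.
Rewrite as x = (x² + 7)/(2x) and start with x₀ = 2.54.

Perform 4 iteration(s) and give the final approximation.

Equation: x² - 7 = 0
Fixed-point form: x = (x² + 7)/(2x)
x₀ = 2.54

x_1 = g(2.540000) = 2.647953
x_2 = g(2.647953) = 2.645752
x_3 = g(2.645752) = 2.645751
x_4 = g(2.645751) = 2.645751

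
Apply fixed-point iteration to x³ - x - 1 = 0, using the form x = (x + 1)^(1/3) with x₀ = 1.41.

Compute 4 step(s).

Equation: x³ - x - 1 = 0
Fixed-point form: x = (x + 1)^(1/3)
x₀ = 1.41

x_1 = g(1.410000) = 1.340723
x_2 = g(1.340723) = 1.327751
x_3 = g(1.327751) = 1.325294
x_4 = g(1.325294) = 1.324827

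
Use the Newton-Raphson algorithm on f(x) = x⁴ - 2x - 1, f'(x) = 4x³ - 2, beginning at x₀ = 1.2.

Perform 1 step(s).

f(x) = x⁴ - 2x - 1
f'(x) = 4x³ - 2
x₀ = 1.2

Newton-Raphson formula: x_{n+1} = x_n - f(x_n)/f'(x_n)

Iteration 1:
  f(1.200000) = -1.326400
  f'(1.200000) = 4.912000
  x_1 = 1.200000 - (-1.326400)/4.912000 = 1.470033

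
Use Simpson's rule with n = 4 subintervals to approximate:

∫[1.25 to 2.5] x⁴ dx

f(x) = x⁴
a = 1.25, b = 2.5, n = 4
h = (b - a)/n = 0.312500

Simpson's rule: (h/3)[f(x₀) + 4f(x₁) + 2f(x₂) + ... + f(xₙ)]

x_0 = 1.2500, f(x_0) = 2.441406, coefficient = 1
x_1 = 1.5625, f(x_1) = 5.960464, coefficient = 4
x_2 = 1.8750, f(x_2) = 12.359619, coefficient = 2
x_3 = 2.1875, f(x_3) = 22.897720, coefficient = 4
x_4 = 2.5000, f(x_4) = 39.062500, coefficient = 1

I ≈ (0.312500/3) × 181.655884 = 18.922488
Exact value: 18.920898
Error: 0.001589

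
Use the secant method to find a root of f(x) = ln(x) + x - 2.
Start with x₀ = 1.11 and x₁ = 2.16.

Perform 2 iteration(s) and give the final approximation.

f(x) = ln(x) + x - 2
x₀ = 1.11, x₁ = 2.16

Secant formula: x_{n+1} = x_n - f(x_n)(x_n - x_{n-1})/(f(x_n) - f(x_{n-1}))

Iteration 1:
  f(1.110000) = -0.785640
  f(2.160000) = 0.930108
  x_2 = 2.160000 - 0.930108×(2.160000 - 1.110000)/(0.930108 - (-0.785640))
       = 1.590794
Iteration 2:
  f(2.160000) = 0.930108
  f(1.590794) = 0.055028
  x_3 = 1.590794 - 0.055028×(1.590794 - 2.160000)/(0.055028 - 0.930108)
       = 1.555001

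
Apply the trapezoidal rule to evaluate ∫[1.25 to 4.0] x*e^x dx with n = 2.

f(x) = x*e^x
a = 1.25, b = 4.0, n = 2
h = (b - a)/n = 1.375000

Trapezoidal rule: (h/2)[f(x₀) + 2f(x₁) + 2f(x₂) + ... + f(xₙ)]

x_0 = 1.2500, f(x_0) = 4.362929, coefficient = 1
x_1 = 2.6250, f(x_1) = 36.237007, coefficient = 2
x_2 = 4.0000, f(x_2) = 218.392600, coefficient = 1

I ≈ (1.375000/2) × 295.229543 = 202.970311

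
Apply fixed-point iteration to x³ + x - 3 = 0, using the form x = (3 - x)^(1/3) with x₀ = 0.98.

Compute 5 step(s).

Equation: x³ + x - 3 = 0
Fixed-point form: x = (3 - x)^(1/3)
x₀ = 0.98

x_1 = g(0.980000) = 1.264107
x_2 = g(1.264107) = 1.201824
x_3 = g(1.201824) = 1.216029
x_4 = g(1.216029) = 1.212819
x_5 = g(1.212819) = 1.213546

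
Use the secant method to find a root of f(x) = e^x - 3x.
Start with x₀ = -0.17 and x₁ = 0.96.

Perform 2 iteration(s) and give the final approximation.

f(x) = e^x - 3x
x₀ = -0.17, x₁ = 0.96

Secant formula: x_{n+1} = x_n - f(x_n)(x_n - x_{n-1})/(f(x_n) - f(x_{n-1}))

Iteration 1:
  f(-0.170000) = 1.353665
  f(0.960000) = -0.268304
  x_2 = 0.960000 - (-0.268304)×(0.960000 - (-0.170000))/(-0.268304 - 1.353665)
       = 0.773077
Iteration 2:
  f(0.960000) = -0.268304
  f(0.773077) = -0.152809
  x_3 = 0.773077 - (-0.152809)×(0.773077 - 0.960000)/(-0.152809 - (-0.268304))
       = 0.525762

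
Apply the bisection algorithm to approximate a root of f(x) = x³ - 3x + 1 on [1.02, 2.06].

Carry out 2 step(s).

f(x) = x³ - 3x + 1
Initial interval: [1.02, 2.06]

Iteration 1:
  c_1 = (1.020000 + 2.060000)/2 = 1.540000
  f(c_1) = f(1.540000) = 0.032264
  f(a) × f(c) < 0, new interval: [1.020000, 1.540000]
Iteration 2:
  c_2 = (1.020000 + 1.540000)/2 = 1.280000
  f(c_2) = f(1.280000) = -0.742848
  f(a) × f(c) ≥ 0, new interval: [1.280000, 1.540000]

After 2 iteration(s), the approximation is c_2 = 1.280000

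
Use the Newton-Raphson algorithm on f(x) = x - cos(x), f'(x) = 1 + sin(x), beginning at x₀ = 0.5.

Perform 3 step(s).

f(x) = x - cos(x)
f'(x) = 1 + sin(x)
x₀ = 0.5

Newton-Raphson formula: x_{n+1} = x_n - f(x_n)/f'(x_n)

Iteration 1:
  f(0.500000) = -0.377583
  f'(0.500000) = 1.479426
  x_1 = 0.500000 - (-0.377583)/1.479426 = 0.755222
Iteration 2:
  f(0.755222) = 0.027103
  f'(0.755222) = 1.685451
  x_2 = 0.755222 - 0.027103/1.685451 = 0.739142
Iteration 3:
  f(0.739142) = 0.000095
  f'(0.739142) = 1.673654
  x_3 = 0.739142 - 0.000095/1.673654 = 0.739085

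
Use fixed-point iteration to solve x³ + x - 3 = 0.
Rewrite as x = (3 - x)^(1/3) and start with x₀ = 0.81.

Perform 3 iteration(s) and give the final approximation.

Equation: x³ + x - 3 = 0
Fixed-point form: x = (3 - x)^(1/3)
x₀ = 0.81

x_1 = g(0.810000) = 1.298618
x_2 = g(1.298618) = 1.193807
x_3 = g(1.193807) = 1.217834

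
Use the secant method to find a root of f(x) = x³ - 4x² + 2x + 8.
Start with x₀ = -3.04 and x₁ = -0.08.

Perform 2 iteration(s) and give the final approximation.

f(x) = x³ - 4x² + 2x + 8
x₀ = -3.04, x₁ = -0.08

Secant formula: x_{n+1} = x_n - f(x_n)(x_n - x_{n-1})/(f(x_n) - f(x_{n-1}))

Iteration 1:
  f(-3.040000) = -63.140864
  f(-0.080000) = 7.813888
  x_2 = -0.080000 - 7.813888×(-0.080000 - (-3.040000))/(7.813888 - (-63.140864))
       = -0.405970
Iteration 2:
  f(-0.080000) = 7.813888
  f(-0.405970) = 6.461906
  x_3 = -0.405970 - 6.461906×(-0.405970 - (-0.080000))/(6.461906 - 7.813888)
       = -1.963968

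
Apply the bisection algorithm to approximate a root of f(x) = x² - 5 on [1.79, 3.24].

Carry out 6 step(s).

f(x) = x² - 5
Initial interval: [1.79, 3.24]

Iteration 1:
  c_1 = (1.790000 + 3.240000)/2 = 2.515000
  f(c_1) = f(2.515000) = 1.325225
  f(a) × f(c) < 0, new interval: [1.790000, 2.515000]
Iteration 2:
  c_2 = (1.790000 + 2.515000)/2 = 2.152500
  f(c_2) = f(2.152500) = -0.366744
  f(a) × f(c) ≥ 0, new interval: [2.152500, 2.515000]
Iteration 3:
  c_3 = (2.152500 + 2.515000)/2 = 2.333750
  f(c_3) = f(2.333750) = 0.446389
  f(a) × f(c) < 0, new interval: [2.152500, 2.333750]
Iteration 4:
  c_4 = (2.152500 + 2.333750)/2 = 2.243125
  f(c_4) = f(2.243125) = 0.031610
  f(a) × f(c) < 0, new interval: [2.152500, 2.243125]
Iteration 5:
  c_5 = (2.152500 + 2.243125)/2 = 2.197812
  f(c_5) = f(2.197812) = -0.169620
  f(a) × f(c) ≥ 0, new interval: [2.197812, 2.243125]
Iteration 6:
  c_6 = (2.197812 + 2.243125)/2 = 2.220469
  f(c_6) = f(2.220469) = -0.069519
  f(a) × f(c) ≥ 0, new interval: [2.220469, 2.243125]

After 6 iteration(s), the approximation is c_6 = 2.220469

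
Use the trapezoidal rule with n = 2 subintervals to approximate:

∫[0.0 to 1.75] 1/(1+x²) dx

f(x) = 1/(1+x²)
a = 0.0, b = 1.75, n = 2
h = (b - a)/n = 0.875000

Trapezoidal rule: (h/2)[f(x₀) + 2f(x₁) + 2f(x₂) + ... + f(xₙ)]

x_0 = 0.0000, f(x_0) = 1.000000, coefficient = 1
x_1 = 0.8750, f(x_1) = 0.566372, coefficient = 2
x_2 = 1.7500, f(x_2) = 0.246154, coefficient = 1

I ≈ (0.875000/2) × 2.378897 = 1.040768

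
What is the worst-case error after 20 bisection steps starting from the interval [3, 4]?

Bisection error bound: |error| ≤ (b-a)/2^n
|error| ≤ (4 - 3)/2^20 = 1/2^20
|error| ≤ 0.0000009537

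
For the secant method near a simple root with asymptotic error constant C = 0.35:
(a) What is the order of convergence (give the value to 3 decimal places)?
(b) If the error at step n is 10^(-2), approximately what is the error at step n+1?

(a) Secant method has superlinear convergence with order φ = (1+√5)/2 ≈ 1.618.
    This means |e_{n+1}| ≈ C|e_n|^1.618.

(b) With |e_n| = 10^(-2) and C = 0.35:
    |e_{n+1}| ≈ 0.35 × (10^(-2))^1.618 = 0.35 × 10^(-3.24)

(a) ≈ 1.618 (golden ratio); (b) |e_{n+1}| ≈ 2.032e-04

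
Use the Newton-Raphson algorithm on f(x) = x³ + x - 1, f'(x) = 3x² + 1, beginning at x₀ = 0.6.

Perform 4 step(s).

f(x) = x³ + x - 1
f'(x) = 3x² + 1
x₀ = 0.6

Newton-Raphson formula: x_{n+1} = x_n - f(x_n)/f'(x_n)

Iteration 1:
  f(0.600000) = -0.184000
  f'(0.600000) = 2.080000
  x_1 = 0.600000 - (-0.184000)/2.080000 = 0.688462
Iteration 2:
  f(0.688462) = 0.014778
  f'(0.688462) = 2.421938
  x_2 = 0.688462 - 0.014778/2.421938 = 0.682360
Iteration 3:
  f(0.682360) = 0.000077
  f'(0.682360) = 2.396845
  x_3 = 0.682360 - 0.000077/2.396845 = 0.682328
Iteration 4:
  f(0.682328) = 0.000000
  f'(0.682328) = 2.396714
  x_4 = 0.682328 - 0.000000/2.396714 = 0.682328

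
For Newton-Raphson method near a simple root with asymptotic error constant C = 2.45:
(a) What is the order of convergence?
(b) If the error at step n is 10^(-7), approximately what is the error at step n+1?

(a) Newton-Raphson has quadratic (order 2) convergence near simple roots.
    This means |e_{n+1}| ≈ C|e_n|².

(b) With |e_n| = 10^(-7) and C = 2.45:
    |e_{n+1}| ≈ 2.45 × (10^(-7))² = 2.45 × 10^(-14)

(a) 2 (quadratic); (b) |e_{n+1}| ≈ 2.450e-14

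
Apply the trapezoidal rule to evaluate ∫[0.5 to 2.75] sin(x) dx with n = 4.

f(x) = sin(x)
a = 0.5, b = 2.75, n = 4
h = (b - a)/n = 0.562500

Trapezoidal rule: (h/2)[f(x₀) + 2f(x₁) + 2f(x₂) + ... + f(xₙ)]

x_0 = 0.5000, f(x_0) = 0.479426, coefficient = 1
x_1 = 1.0625, f(x_1) = 0.873575, coefficient = 2
x_2 = 1.6250, f(x_2) = 0.998531, coefficient = 2
x_3 = 2.1875, f(x_3) = 0.815789, coefficient = 2
x_4 = 2.7500, f(x_4) = 0.381661, coefficient = 1

I ≈ (0.562500/2) × 6.236878 = 1.754122
Exact value: 1.801885
Error: 0.047763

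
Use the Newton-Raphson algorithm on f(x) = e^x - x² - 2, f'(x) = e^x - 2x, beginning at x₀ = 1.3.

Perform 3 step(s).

f(x) = e^x - x² - 2
f'(x) = e^x - 2x
x₀ = 1.3

Newton-Raphson formula: x_{n+1} = x_n - f(x_n)/f'(x_n)

Iteration 1:
  f(1.300000) = -0.020703
  f'(1.300000) = 1.069297
  x_1 = 1.300000 - (-0.020703)/1.069297 = 1.319362
Iteration 2:
  f(1.319362) = 0.000317
  f'(1.319362) = 1.102309
  x_2 = 1.319362 - 0.000317/1.102309 = 1.319074
Iteration 3:
  f(1.319074) = 0.000000
  f'(1.319074) = 1.101808
  x_3 = 1.319074 - 0.000000/1.101808 = 1.319074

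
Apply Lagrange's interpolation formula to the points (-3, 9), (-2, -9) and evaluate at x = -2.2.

Lagrange interpolation formula:
P(x) = Σ yᵢ × Lᵢ(x)
where Lᵢ(x) = Π_{j≠i} (x - xⱼ)/(xᵢ - xⱼ)

L_0(-2.2) = (-2.2 - (-2))/(-3 - (-2)) = 0.200000
L_1(-2.2) = (-2.2 - (-3))/(-2 - (-3)) = 0.800000

P(-2.2) = 9×L_0(-2.2) + (-9)×L_1(-2.2)
P(-2.2) = -5.400000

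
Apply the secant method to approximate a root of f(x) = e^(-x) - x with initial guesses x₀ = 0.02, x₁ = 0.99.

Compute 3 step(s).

f(x) = e^(-x) - x
x₀ = 0.02, x₁ = 0.99

Secant formula: x_{n+1} = x_n - f(x_n)(x_n - x_{n-1})/(f(x_n) - f(x_{n-1}))

Iteration 1:
  f(0.020000) = 0.960199
  f(0.990000) = -0.618423
  x_2 = 0.990000 - (-0.618423)×(0.990000 - 0.020000)/(-0.618423 - 0.960199)
       = 0.610004
Iteration 2:
  f(0.990000) = -0.618423
  f(0.610004) = -0.066655
  x_3 = 0.610004 - (-0.066655)×(0.610004 - 0.990000)/(-0.066655 - (-0.618423))
       = 0.564099
Iteration 3:
  f(0.610004) = -0.066655
  f(0.564099) = 0.004773
  x_4 = 0.564099 - 0.004773×(0.564099 - 0.610004)/(0.004773 - (-0.066655))
       = 0.567167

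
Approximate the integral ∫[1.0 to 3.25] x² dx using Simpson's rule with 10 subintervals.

f(x) = x²
a = 1.0, b = 3.25, n = 10
h = (b - a)/n = 0.225000

Simpson's rule: (h/3)[f(x₀) + 4f(x₁) + 2f(x₂) + ... + f(xₙ)]

x_0 = 1.0000, f(x_0) = 1.000000, coefficient = 1
x_1 = 1.2250, f(x_1) = 1.500625, coefficient = 4
x_2 = 1.4500, f(x_2) = 2.102500, coefficient = 2
x_3 = 1.6750, f(x_3) = 2.805625, coefficient = 4
x_4 = 1.9000, f(x_4) = 3.610000, coefficient = 2
x_5 = 2.1250, f(x_5) = 4.515625, coefficient = 4
x_6 = 2.3500, f(x_6) = 5.522500, coefficient = 2
x_7 = 2.5750, f(x_7) = 6.630625, coefficient = 4
x_8 = 2.8000, f(x_8) = 7.840000, coefficient = 2
x_9 = 3.0250, f(x_9) = 9.150625, coefficient = 4
x_10 = 3.2500, f(x_10) = 10.562500, coefficient = 1

I ≈ (0.225000/3) × 148.125000 = 11.109375
Exact value: 11.109375
Error: 0.000000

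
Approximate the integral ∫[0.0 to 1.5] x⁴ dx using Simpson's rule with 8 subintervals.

f(x) = x⁴
a = 0.0, b = 1.5, n = 8
h = (b - a)/n = 0.187500

Simpson's rule: (h/3)[f(x₀) + 4f(x₁) + 2f(x₂) + ... + f(xₙ)]

x_0 = 0.0000, f(x_0) = 0.000000, coefficient = 1
x_1 = 0.1875, f(x_1) = 0.001236, coefficient = 4
x_2 = 0.3750, f(x_2) = 0.019775, coefficient = 2
x_3 = 0.5625, f(x_3) = 0.100113, coefficient = 4
x_4 = 0.7500, f(x_4) = 0.316406, coefficient = 2
x_5 = 0.9375, f(x_5) = 0.772476, coefficient = 4
x_6 = 1.1250, f(x_6) = 1.601807, coefficient = 2
x_7 = 1.3125, f(x_7) = 2.967545, coefficient = 4
x_8 = 1.5000, f(x_8) = 5.062500, coefficient = 1

I ≈ (0.187500/3) × 24.303955 = 1.518997
Exact value: 1.518750
Error: 0.000247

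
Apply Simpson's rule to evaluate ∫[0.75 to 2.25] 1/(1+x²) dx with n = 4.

f(x) = 1/(1+x²)
a = 0.75, b = 2.25, n = 4
h = (b - a)/n = 0.375000

Simpson's rule: (h/3)[f(x₀) + 4f(x₁) + 2f(x₂) + ... + f(xₙ)]

x_0 = 0.7500, f(x_0) = 0.640000, coefficient = 1
x_1 = 1.1250, f(x_1) = 0.441379, coefficient = 4
x_2 = 1.5000, f(x_2) = 0.307692, coefficient = 2
x_3 = 1.8750, f(x_3) = 0.221453, coefficient = 4
x_4 = 2.2500, f(x_4) = 0.164948, coefficient = 1

I ≈ (0.375000/3) × 4.071663 = 0.508958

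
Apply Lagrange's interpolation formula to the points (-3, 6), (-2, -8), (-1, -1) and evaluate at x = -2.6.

Lagrange interpolation formula:
P(x) = Σ yᵢ × Lᵢ(x)
where Lᵢ(x) = Π_{j≠i} (x - xⱼ)/(xᵢ - xⱼ)

L_0(-2.6) = (-2.6 - (-2))/(-3 - (-2)) × (-2.6 - (-1))/(-3 - (-1)) = 0.480000
L_1(-2.6) = (-2.6 - (-3))/(-2 - (-3)) × (-2.6 - (-1))/(-2 - (-1)) = 0.640000
L_2(-2.6) = (-2.6 - (-3))/(-1 - (-3)) × (-2.6 - (-2))/(-1 - (-2)) = -0.120000

P(-2.6) = 6×L_0(-2.6) + (-8)×L_1(-2.6) + (-1)×L_2(-2.6)
P(-2.6) = -2.120000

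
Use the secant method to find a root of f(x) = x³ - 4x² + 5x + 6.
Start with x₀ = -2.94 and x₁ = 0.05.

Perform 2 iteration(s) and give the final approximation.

f(x) = x³ - 4x² + 5x + 6
x₀ = -2.94, x₁ = 0.05

Secant formula: x_{n+1} = x_n - f(x_n)(x_n - x_{n-1})/(f(x_n) - f(x_{n-1}))

Iteration 1:
  f(-2.940000) = -68.686584
  f(0.050000) = 6.240125
  x_2 = 0.050000 - 6.240125×(0.050000 - (-2.940000))/(6.240125 - (-68.686584))
       = -0.199016
Iteration 2:
  f(0.050000) = 6.240125
  f(-0.199016) = 4.838606
  x_3 = -0.199016 - 4.838606×(-0.199016 - 0.050000)/(4.838606 - 6.240125)
       = -1.058720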